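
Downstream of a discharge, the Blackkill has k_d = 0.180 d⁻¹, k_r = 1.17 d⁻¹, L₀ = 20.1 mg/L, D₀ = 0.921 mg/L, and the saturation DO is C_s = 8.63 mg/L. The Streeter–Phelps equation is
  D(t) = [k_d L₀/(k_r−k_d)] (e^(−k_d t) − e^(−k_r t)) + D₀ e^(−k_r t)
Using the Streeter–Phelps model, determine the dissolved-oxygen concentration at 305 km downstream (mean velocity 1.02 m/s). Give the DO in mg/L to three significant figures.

Travel time t = x/v = 305 km / (1.02 m/s) = 305000 m / 1.02 m/s = 299000 s = 3.461 d.
k_d L₀/(k_r−k_d) = 0.180×20.1/(1.17−0.180) = 3.618/0.9900 = 3.655 mg/L.
e^(−k_d t) = e^(−0.180×3.461) = 0.5364; e^(−k_r t) = e^(−1.17×3.461) = 0.01744.
D = 3.655 × (0.5364 − 0.01744) + 0.921 × 0.01744 = 1.896 + 0.01606 = 1.912 mg/L.
DO = C_s − D = 8.63 − 1.912 = 6.718 mg/L.

DO ≈ 6.72 mg/L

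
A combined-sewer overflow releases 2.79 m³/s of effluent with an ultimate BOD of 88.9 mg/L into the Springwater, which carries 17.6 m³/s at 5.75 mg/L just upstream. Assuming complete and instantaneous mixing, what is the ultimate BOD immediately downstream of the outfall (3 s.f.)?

17.1 mg/L

Flow-weighted mixing: C = (Q_r C_r + Q_w C_w)/(Q_r + Q_w)
= (17.6×5.75 + 2.79×88.9)/(17.6 + 2.79) = 349.2/20.39 = 17.13 mg/L.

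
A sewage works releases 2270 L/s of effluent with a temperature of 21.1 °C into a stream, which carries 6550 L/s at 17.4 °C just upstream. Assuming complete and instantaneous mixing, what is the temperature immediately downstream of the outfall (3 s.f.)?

18.4 °C

Flow-weighted mixing: C = (Q_r C_r + Q_w C_w)/(Q_r + Q_w)
= (6550×17.4 + 2270×21.1)/(6550 + 2270) = 161900/8820 = 18.35 °C.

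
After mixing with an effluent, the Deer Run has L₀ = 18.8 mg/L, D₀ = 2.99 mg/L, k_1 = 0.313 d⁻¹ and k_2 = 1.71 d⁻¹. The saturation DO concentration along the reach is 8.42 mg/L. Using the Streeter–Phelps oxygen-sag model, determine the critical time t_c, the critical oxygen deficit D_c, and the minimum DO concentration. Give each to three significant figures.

t_c ≈ 0.330 d; D_c ≈ 3.10 mg/L; min DO ≈ 5.32 mg/L

At the critical point dD/dt = 0, so k_1 L₀ e^(−k_1 t) = k_2 D. Substituting D(t) from the Streeter–Phelps equation and solving for t gives
t_c = ln[(k_2/k_1)(1 − D₀(k_2−k_1)/(k_1 L₀))] / (k_2−k_1).
Here k_2−k_1 = 1.397 d⁻¹ and 1 − D₀(k_2−k_1)/(k_1 L₀) = 1 − 2.99×1.397/(0.313×18.8) = 0.2902, so
t_c = ln(5.463 × 0.2902) / 1.397 = 0.4607 / 1.397 = 0.3298 d.
L(t_c) = L₀ e^(−k_1 t_c) = 18.8 × 0.9019 = 16.96 mg/L, and at the critical point k_2 D_c = k_1 L, so D_c = (0.313/1.71) × 16.96 = 3.104 mg/L.
Minimum DO = C_s − D_c = 8.42 − 3.104 = 5.316 mg/L.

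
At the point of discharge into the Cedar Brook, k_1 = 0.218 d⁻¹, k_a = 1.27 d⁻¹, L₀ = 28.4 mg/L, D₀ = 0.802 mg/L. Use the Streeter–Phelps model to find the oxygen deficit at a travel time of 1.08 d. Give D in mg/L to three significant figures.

k_1 L₀/(k_a−k_1) = 0.218×28.4/(1.27−0.218) = 6.191/1.052 = 5.885 mg/L.
e^(−k_1 t) = e^(−0.218×1.080) = 0.7902; e^(−k_a t) = e^(−1.27×1.080) = 0.2537.
D = 5.885 × (0.7902 − 0.2537) + 0.802 × 0.2537 = 3.158 + 0.2035 = 3.361 mg/L.

D ≈ 3.36 mg/L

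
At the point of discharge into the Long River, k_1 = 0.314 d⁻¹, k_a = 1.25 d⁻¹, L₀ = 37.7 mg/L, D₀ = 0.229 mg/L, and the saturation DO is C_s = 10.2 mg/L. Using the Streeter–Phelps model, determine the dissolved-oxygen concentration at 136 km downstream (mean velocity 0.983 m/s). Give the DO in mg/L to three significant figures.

Travel time t = x/v = 136 km / (0.983 m/s) = 136000 m / 0.983 m/s = 138400 s = 1.601 d.
k_1 L₀/(k_a−k_1) = 0.314×37.7/(1.25−0.314) = 11.84/0.9360 = 12.65 mg/L.
e^(−k_1 t) = e^(−0.314×1.601) = 0.6048; e^(−k_a t) = e^(−1.25×1.601) = 0.1351.
D = 12.65 × (0.6048 − 0.1351) + 0.229 × 0.1351 = 5.941 + 0.03094 = 5.972 mg/L.
DO = C_s − D = 10.2 − 5.972 = 4.228 mg/L.

DO ≈ 4.23 mg/L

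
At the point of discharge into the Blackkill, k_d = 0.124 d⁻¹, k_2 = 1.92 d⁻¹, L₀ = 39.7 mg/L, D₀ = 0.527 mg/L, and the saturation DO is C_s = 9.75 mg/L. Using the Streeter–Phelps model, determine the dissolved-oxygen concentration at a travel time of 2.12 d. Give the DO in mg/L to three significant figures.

k_d L₀/(k_2−k_d) = 0.124×39.7/(1.92−0.124) = 4.923/1.796 = 2.741 mg/L.
e^(−k_d t) = e^(−0.124×2.120) = 0.7688; e^(−k_2 t) = e^(−1.92×2.120) = 0.01707.
D = 2.741 × (0.7688 − 0.01707) + 0.527 × 0.01707 = 2.061 + 0.008996 = 2.070 mg/L.
DO = C_s − D = 9.75 − 2.070 = 7.680 mg/L.

DO ≈ 7.68 mg/L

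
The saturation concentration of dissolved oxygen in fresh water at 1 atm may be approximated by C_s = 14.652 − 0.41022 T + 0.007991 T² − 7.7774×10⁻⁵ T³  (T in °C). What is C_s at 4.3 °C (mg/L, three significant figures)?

C_s = 14.652 − 0.41022×4.3 + 0.007991×4.3² − 7.7774×10⁻⁵×4.3³ = 13.03 mg/L.

C_s ≈ 13.0 mg/L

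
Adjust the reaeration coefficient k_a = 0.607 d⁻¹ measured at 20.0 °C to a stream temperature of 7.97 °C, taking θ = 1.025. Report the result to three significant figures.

k_a ≈ 0.451 d⁻¹

k_a(T₂) = k_a(T₁) · θ^(T₂−T₁) = 0.607 × 1.025^(7.97−20.0)
= 0.607 × 1.025^-12.0 = 0.607 × 0.7430 = 0.4510 d⁻¹.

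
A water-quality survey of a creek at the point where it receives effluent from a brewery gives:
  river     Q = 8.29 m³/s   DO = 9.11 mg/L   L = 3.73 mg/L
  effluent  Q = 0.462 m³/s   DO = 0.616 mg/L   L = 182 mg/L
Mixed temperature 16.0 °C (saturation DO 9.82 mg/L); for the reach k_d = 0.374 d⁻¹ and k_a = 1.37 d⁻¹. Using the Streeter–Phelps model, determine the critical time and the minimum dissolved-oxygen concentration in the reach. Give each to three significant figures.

t_c ≈ 1.03 d; minimum DO ≈ 7.38 mg/L

Mixed DO = (8.29×9.11 + 0.462×0.616)/(8.29+0.462) = 75.81/8.752 = 8.662 mg/L.
Mixed L₀ = (8.29×3.73 + 0.462×182)/(8.752) = 115.0/8.752 = 13.14 mg/L.
Initial deficit D₀ = C_s − DO₀ = 9.82 − 8.662 = 1.158 mg/L.
t_c = (1/0.9960) ln[(1.37/0.374)(1 − 1.158×0.9960/(0.374×13.14))] = 1.004 × ln(2.803) = 1.035 d.
D_c = (0.374/1.37) × 13.14 × e^(−0.374×1.035) = 0.2730 × 13.14 × 0.6791 = 2.436 mg/L.
Minimum DO = 9.82 − 2.436 = 7.384 mg/L.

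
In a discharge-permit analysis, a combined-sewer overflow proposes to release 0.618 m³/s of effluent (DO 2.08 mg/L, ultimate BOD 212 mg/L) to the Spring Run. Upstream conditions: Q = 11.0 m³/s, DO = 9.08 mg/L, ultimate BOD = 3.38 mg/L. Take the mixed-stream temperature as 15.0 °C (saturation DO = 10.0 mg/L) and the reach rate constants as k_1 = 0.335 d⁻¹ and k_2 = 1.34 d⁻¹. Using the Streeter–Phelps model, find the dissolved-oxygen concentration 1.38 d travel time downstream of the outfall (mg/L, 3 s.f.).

Mixed DO = (11.0×9.08 + 0.618×2.08)/(11.0+0.618) = 101.2/11.62 = 8.708 mg/L.
Mixed L₀ = (11.0×3.38 + 0.618×212)/(11.62) = 168.2/11.62 = 14.48 mg/L.
Initial deficit D₀ = C_s − DO₀ = 10.0 − 8.708 = 1.292 mg/L.
D(1.38) = [0.335×14.48/(1.34−0.335)](e^(−0.335×1.38) − e^(−1.34×1.38)) + 1.292 e^(−1.34×1.38)
= 4.826 × (0.6298 − 0.1574) + 1.292 × 0.1574 = 2.483 mg/L.
DO = 10.0 − 2.483 = 7.517 mg/L.

DO ≈ 7.52 mg/L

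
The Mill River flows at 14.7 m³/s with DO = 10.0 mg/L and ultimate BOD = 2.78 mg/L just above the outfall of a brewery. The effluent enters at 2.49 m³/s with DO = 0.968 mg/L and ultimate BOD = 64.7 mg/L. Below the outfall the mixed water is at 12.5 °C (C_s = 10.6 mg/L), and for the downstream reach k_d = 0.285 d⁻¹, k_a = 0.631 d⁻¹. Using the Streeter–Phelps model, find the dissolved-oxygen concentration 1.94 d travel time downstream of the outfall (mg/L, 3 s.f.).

Mixed DO = (14.7×10.0 + 2.49×0.968)/(14.7+2.49) = 149.4/17.19 = 8.692 mg/L.
Mixed L₀ = (14.7×2.78 + 2.49×64.7)/(17.19) = 202.0/17.19 = 11.75 mg/L.
Initial deficit D₀ = C_s − DO₀ = 10.6 − 8.692 = 1.908 mg/L.
D(1.94) = [0.285×11.75/(0.631−0.285)](e^(−0.285×1.94) − e^(−0.631×1.94)) + 1.908 e^(−0.631×1.94)
= 9.678 × (0.5753 − 0.2940) + 1.908 × 0.2940 = 3.283 mg/L.
DO = 10.6 − 3.283 = 7.317 mg/L.

DO ≈ 7.32 mg/L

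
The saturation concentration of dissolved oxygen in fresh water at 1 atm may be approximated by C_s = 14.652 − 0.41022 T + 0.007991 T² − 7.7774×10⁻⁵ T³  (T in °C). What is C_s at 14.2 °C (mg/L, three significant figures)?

C_s = 14.652 − 0.41022×14.2 + 0.007991×14.2² − 7.7774×10⁻⁵×14.2³ = 10.22 mg/L.

C_s ≈ 10.2 mg/L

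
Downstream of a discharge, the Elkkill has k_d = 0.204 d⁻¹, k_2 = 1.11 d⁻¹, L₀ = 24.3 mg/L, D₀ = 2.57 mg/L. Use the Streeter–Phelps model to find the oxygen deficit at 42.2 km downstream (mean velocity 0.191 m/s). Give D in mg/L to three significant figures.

Travel time t = x/v = 42.2 km / (0.191 m/s) = 42200 m / 0.191 m/s = 220900 s = 2.557 d.
k_d L₀/(k_2−k_d) = 0.204×24.3/(1.11−0.204) = 4.957/0.9060 = 5.472 mg/L.
e^(−k_d t) = e^(−0.204×2.557) = 0.5935; e^(−k_2 t) = e^(−1.11×2.557) = 0.05851.
D = 5.472 × (0.5935 − 0.05851) + 2.57 × 0.05851 = 2.927 + 0.1504 = 3.078 mg/L.

D ≈ 3.08 mg/L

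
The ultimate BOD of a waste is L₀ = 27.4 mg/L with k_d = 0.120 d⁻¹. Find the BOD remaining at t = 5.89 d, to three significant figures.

L ≈ 13.5 mg/L

L_t = L₀ e^(−k_d t) = 27.4 × e^(−0.120×5.89) = 27.4 × 0.4932 = 13.51 mg/L.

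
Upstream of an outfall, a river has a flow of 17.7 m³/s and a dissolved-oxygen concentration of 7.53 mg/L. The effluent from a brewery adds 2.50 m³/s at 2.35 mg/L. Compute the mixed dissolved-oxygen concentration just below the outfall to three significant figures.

6.89 mg/L

Flow-weighted mixing: C = (Q_r C_r + Q_w C_w)/(Q_r + Q_w)
= (17.7×7.53 + 2.50×2.35)/(17.7 + 2.50) = 139.2/20.20 = 6.889 mg/L.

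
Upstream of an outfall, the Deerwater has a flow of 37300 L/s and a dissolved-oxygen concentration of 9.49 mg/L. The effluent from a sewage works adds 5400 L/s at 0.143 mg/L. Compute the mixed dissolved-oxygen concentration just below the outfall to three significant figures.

8.31 mg/L

Flow-weighted mixing: C = (Q_r C_r + Q_w C_w)/(Q_r + Q_w)
= (37300×9.49 + 5400×0.143)/(37300 + 5400) = 354700/42700 = 8.308 mg/L.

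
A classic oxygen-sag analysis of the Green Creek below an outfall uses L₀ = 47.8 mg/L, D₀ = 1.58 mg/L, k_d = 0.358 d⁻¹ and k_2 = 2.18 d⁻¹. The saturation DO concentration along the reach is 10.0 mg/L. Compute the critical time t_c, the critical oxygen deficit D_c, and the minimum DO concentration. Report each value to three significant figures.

At the critical point dD/dt = 0, so k_d L₀ e^(−k_d t) = k_2 D. Substituting D(t) from the Streeter–Phelps equation and solving for t gives
t_c = ln[(k_2/k_d)(1 − D₀(k_2−k_d)/(k_d L₀))] / (k_2−k_d).
Here k_2−k_d = 1.822 d⁻¹ and 1 − D₀(k_2−k_d)/(k_d L₀) = 1 − 1.58×1.822/(0.358×47.8) = 0.8318, so
t_c = ln(6.089 × 0.8318) / 1.822 = 1.622 / 1.822 = 0.8904 d.
D_c = (k_d/k_2) L₀ e^(−k_d t_c) = (0.358/2.18) × 47.8 × e^(−0.358×0.8904) = 0.1642 × 47.8 × 0.7270 = 5.707 mg/L.
Minimum DO = C_s − D_c = 10.0 − 5.707 = 4.293 mg/L.

t_c ≈ 0.890 d; D_c ≈ 5.71 mg/L; min DO ≈ 4.29 mg/L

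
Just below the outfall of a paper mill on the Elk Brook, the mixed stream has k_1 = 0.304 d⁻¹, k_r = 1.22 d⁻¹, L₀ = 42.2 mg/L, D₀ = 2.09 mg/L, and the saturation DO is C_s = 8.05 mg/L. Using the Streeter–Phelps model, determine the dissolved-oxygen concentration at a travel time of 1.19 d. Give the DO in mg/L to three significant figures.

DO ≈ 1.09 mg/L

k_1 L₀/(k_r−k_1) = 0.304×42.2/(1.22−0.304) = 12.83/0.9160 = 14.01 mg/L.
e^(−k_1 t) = e^(−0.304×1.190) = 0.6964; e^(−k_r t) = e^(−1.22×1.190) = 0.2341.
D = 14.01 × (0.6964 − 0.2341) + 2.09 × 0.2341 = 6.475 + 0.4894 = 6.964 mg/L.
DO = C_s − D = 8.05 − 6.964 = 1.086 mg/L.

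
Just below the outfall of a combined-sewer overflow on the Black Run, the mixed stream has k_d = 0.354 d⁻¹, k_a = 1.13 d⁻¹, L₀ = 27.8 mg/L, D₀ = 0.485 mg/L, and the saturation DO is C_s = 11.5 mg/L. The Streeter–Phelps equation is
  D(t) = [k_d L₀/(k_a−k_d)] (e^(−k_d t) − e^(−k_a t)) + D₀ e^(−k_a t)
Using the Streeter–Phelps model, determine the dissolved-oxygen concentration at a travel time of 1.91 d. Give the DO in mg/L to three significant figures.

DO ≈ 6.46 mg/L

k_d L₀/(k_a−k_d) = 0.354×27.8/(1.13−0.354) = 9.841/0.7760 = 12.68 mg/L.
e^(−k_d t) = e^(−0.354×1.910) = 0.5086; e^(−k_a t) = e^(−1.13×1.910) = 0.1155.
D = 12.68 × (0.5086 − 0.1155) + 0.485 × 0.1155 = 4.985 + 0.05603 = 5.041 mg/L.
DO = C_s − D = 11.5 − 5.041 = 6.459 mg/L.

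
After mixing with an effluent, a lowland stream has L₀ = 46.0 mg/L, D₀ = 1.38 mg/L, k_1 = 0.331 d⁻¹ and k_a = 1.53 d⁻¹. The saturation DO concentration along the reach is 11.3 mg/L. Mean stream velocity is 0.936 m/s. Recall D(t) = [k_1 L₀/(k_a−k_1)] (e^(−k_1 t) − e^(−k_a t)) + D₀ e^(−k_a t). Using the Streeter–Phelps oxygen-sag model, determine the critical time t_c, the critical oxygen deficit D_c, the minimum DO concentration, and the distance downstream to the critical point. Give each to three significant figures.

t_c ≈ 1.18 d; D_c ≈ 6.73 mg/L; min DO ≈ 4.57 mg/L; x_c ≈ 95.5 km

t_c = [1/(k_a−k_1)] ln[(k_a/k_1)(1 − D₀(k_a−k_1)/(k_1 L₀))]
= [1/(1.53−0.331)] ln[(1.53/0.331)(1 − 1.38×1.199/(0.331×46.0))]
= (1/1.199) ln[4.622 × 0.8913] = 0.8340 × ln(4.120) = 0.8340 × 1.416 = 1.181 d.
L(t_c) = L₀ e^(−k_1 t_c) = 46.0 × 0.6765 = 31.12 mg/L, and at the critical point k_a D_c = k_1 L, so D_c = (0.331/1.53) × 31.12 = 6.732 mg/L.
Minimum DO = C_s − D_c = 11.3 − 6.732 = 4.568 mg/L.
x_c = v t_c = 0.936 m/s × 1.181 d × 86400 s/d = 95500 m ≈ 95.5 km.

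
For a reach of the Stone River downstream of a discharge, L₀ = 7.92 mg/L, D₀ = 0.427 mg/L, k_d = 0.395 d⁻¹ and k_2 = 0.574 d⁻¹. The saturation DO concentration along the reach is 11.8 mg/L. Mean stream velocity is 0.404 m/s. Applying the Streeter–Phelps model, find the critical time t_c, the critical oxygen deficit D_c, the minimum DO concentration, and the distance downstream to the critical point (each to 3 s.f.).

t_c ≈ 1.95 d; D_c ≈ 2.52 mg/L; min DO ≈ 9.28 mg/L; x_c ≈ 68.1 km

t_c = [1/(k_2−k_d)] ln[(k_2/k_d)(1 − D₀(k_2−k_d)/(k_d L₀))]
= [1/(0.574−0.395)] ln[(0.574/0.395)(1 − 0.427×0.1790/(0.395×7.92))]
= (1/0.1790) ln[1.453 × 0.9756] = 5.587 × ln(1.418) = 5.587 × 0.3490 = 1.950 d.
D_c = (k_d/k_2) L₀ e^(−k_d t_c) = (0.395/0.574) × 7.92 × e^(−0.395×1.950) = 0.6882 × 7.92 × 0.4629 = 2.523 mg/L.
Minimum DO = C_s − D_c = 11.8 − 2.523 = 9.277 mg/L.
x_c = v t_c = 0.404 m/s × 1.950 d × 86400 s/d = 68060 m ≈ 68.1 km.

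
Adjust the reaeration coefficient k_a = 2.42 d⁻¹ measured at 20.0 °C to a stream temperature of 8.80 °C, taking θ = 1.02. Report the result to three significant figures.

k_a ≈ 1.94 d⁻¹

k_a(T₂) = k_a(T₁) · θ^(T₂−T₁) = 2.42 × 1.02^(8.80−20.0)
= 2.42 × 1.02^-11.2 = 2.42 × 0.8011 = 1.939 d⁻¹.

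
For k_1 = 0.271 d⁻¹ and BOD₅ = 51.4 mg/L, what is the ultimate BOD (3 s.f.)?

BOD₅ = L₀(1 − e^(−5k_1)) ⇒ L₀ = BOD₅ / (1 − e^(−5×0.271))
= 51.4 / (1 − 0.2579) = 51.4 / 0.7421 = 69.27 mg/L.

L₀ ≈ 69.3 mg/L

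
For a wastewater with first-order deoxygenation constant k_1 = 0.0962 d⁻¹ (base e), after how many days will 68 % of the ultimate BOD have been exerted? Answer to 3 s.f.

t ≈ 11.8 d

y/L₀ = 1 − e^(−k_1 t) = 0.68 ⇒ e^(−k_1 t) = 0.320
t = −ln(0.320) / 0.0962 = 1.139 / 0.0962 = 11.84 d.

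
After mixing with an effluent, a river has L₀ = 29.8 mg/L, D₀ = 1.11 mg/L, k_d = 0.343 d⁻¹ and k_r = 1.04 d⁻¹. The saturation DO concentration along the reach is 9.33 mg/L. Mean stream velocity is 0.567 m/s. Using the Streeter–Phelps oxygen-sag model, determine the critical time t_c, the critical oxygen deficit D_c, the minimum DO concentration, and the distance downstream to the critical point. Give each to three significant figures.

t_c ≈ 1.48 d; D_c ≈ 5.92 mg/L; min DO ≈ 3.41 mg/L; x_c ≈ 72.4 km

t_c = [1/(k_r−k_d)] ln[(k_r/k_d)(1 − D₀(k_r−k_d)/(k_d L₀))]
= [1/(1.04−0.343)] ln[(1.04/0.343)(1 − 1.11×0.6970/(0.343×29.8))]
= (1/0.6970) ln[3.032 × 0.9243] = 1.435 × ln(2.803) = 1.435 × 1.031 = 1.479 d.
D_c = (k_d/k_r) L₀ e^(−k_d t_c) = (0.343/1.04) × 29.8 × e^(−0.343×1.479) = 0.3298 × 29.8 × 0.6022 = 5.919 mg/L.
Minimum DO = C_s − D_c = 9.33 − 5.919 = 3.411 mg/L.
x_c = v t_c = 0.567 m/s × 1.479 d × 86400 s/d = 72430 m ≈ 72.4 km.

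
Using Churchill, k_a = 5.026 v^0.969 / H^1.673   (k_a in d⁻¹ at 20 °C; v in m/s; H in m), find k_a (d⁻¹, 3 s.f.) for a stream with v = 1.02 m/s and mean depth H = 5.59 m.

k_a ≈ 0.288 d⁻¹

k_a = 5.026 × 1.02^0.969 / 5.59^1.673 = 5.026 × 1.019 / 17.80 = 0.2878 d⁻¹.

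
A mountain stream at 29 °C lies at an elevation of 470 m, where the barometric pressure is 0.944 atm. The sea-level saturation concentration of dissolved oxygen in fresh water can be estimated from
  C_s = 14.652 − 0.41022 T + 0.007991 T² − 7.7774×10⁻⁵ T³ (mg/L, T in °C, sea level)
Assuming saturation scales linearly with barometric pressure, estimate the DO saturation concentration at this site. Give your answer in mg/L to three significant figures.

At sea level: C_s = 14.652 − 0.41022×29 + 0.007991×29² − 7.7774×10⁻⁵×29³ = 7.579 mg/L.
Pressure correction: C_s' = 7.579 × 0.944 = 7.155 mg/L.

C_s ≈ 7.15 mg/L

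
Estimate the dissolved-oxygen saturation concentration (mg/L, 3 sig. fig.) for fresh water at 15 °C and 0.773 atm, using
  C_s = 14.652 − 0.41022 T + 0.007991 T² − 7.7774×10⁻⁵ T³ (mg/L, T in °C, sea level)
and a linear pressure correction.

C_s ≈ 7.76 mg/L

At sea level: C_s = 14.652 − 0.41022×15 + 0.007991×15² − 7.7774×10⁻⁵×15³ = 10.03 mg/L.
Pressure correction: C_s' = 10.03 × 0.773 = 7.756 mg/L.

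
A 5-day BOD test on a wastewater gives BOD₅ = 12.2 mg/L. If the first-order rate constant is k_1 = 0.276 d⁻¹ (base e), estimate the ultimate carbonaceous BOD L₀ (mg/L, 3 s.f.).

BOD₅ = L₀(1 − e^(−5k_1)) ⇒ L₀ = BOD₅ / (1 − e^(−5×0.276))
= 12.2 / (1 − 0.2516) = 12.2 / 0.7484 = 16.30 mg/L.

L₀ ≈ 16.3 mg/L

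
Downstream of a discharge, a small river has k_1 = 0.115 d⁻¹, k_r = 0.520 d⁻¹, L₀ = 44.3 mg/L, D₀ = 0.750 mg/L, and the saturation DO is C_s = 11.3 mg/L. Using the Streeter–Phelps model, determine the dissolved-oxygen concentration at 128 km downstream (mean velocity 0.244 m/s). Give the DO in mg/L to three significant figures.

Travel time t = x/v = 128 km / (0.244 m/s) = 128000 m / 0.244 m/s = 524600 s = 6.072 d.
k_1 L₀/(k_r−k_1) = 0.115×44.3/(0.520−0.115) = 5.095/0.4050 = 12.58 mg/L.
e^(−k_1 t) = e^(−0.115×6.072) = 0.4975; e^(−k_r t) = e^(−0.520×6.072) = 0.04254.
D = 12.58 × (0.4975 − 0.04254) + 0.750 × 0.04254 = 5.722 + 0.03191 = 5.754 mg/L.
DO = C_s − D = 11.3 − 5.754 = 5.546 mg/L.

DO ≈ 5.55 mg/L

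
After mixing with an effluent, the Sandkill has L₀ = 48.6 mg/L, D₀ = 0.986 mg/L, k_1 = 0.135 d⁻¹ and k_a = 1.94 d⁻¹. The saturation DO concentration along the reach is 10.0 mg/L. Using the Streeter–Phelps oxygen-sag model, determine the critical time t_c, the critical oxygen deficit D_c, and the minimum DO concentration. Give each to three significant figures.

t_c ≈ 1.30 d; D_c ≈ 2.84 mg/L; min DO ≈ 7.16 mg/L

t_c = [1/(k_a−k_1)] ln[(k_a/k_1)(1 − D₀(k_a−k_1)/(k_1 L₀))]
= [1/(1.94−0.135)] ln[(1.94/0.135)(1 − 0.986×1.805/(0.135×48.6))]
= (1/1.805) ln[14.37 × 0.7287] = 0.5540 × ln(10.47) = 0.5540 × 2.349 = 1.301 d.
L(t_c) = L₀ e^(−k_1 t_c) = 48.6 × 0.8389 = 40.77 mg/L, and at the critical point k_a D_c = k_1 L, so D_c = (0.135/1.94) × 40.77 = 2.837 mg/L.
Minimum DO = C_s − D_c = 10.0 − 2.837 = 7.163 mg/L.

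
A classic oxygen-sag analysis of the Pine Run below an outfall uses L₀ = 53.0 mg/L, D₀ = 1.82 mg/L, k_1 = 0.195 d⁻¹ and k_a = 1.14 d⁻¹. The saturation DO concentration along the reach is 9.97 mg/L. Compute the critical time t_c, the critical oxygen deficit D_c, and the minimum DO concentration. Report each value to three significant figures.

t_c ≈ 1.68 d; D_c ≈ 6.54 mg/L; min DO ≈ 3.43 mg/L

With k_a/k_1 = 5.846 and 1 − D₀(k_a−k_1)/(k_1 L₀) = 0.8336,
t_c = ln(5.846 × 0.8336) / (1.14 − 0.195) = ln(4.873) / 0.9450 = 1.584/0.9450 = 1.676 d.
D_c = (k_1/k_a) L₀ e^(−k_1 t_c) = (0.195/1.14) × 53.0 × e^(−0.195×1.676) = 0.1711 × 53.0 × 0.7212 = 6.538 mg/L.
Minimum DO = C_s − D_c = 9.97 − 6.538 = 3.432 mg/L.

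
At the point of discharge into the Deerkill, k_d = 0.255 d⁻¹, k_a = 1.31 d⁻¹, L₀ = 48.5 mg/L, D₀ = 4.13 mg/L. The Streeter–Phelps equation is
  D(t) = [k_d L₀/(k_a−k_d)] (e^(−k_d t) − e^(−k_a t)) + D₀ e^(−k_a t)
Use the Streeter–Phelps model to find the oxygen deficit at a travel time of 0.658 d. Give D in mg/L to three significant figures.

D ≈ 6.71 mg/L

k_d L₀/(k_a−k_d) = 0.255×48.5/(1.31−0.255) = 12.37/1.055 = 11.72 mg/L.
e^(−k_d t) = e^(−0.255×0.6580) = 0.8455; e^(−k_a t) = e^(−1.31×0.6580) = 0.4223.
D = 11.72 × (0.8455 − 0.4223) + 4.13 × 0.4223 = 4.961 + 1.744 = 6.705 mg/L.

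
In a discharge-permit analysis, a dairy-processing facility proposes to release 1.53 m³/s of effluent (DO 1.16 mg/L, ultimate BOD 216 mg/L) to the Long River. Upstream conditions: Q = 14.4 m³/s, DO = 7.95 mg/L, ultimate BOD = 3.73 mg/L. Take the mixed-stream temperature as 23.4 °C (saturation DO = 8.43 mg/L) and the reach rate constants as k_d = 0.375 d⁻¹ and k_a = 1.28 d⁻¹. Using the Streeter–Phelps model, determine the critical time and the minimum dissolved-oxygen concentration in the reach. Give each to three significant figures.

Mixed DO = (14.4×7.95 + 1.53×1.16)/(14.4+1.53) = 116.3/15.93 = 7.298 mg/L.
Mixed L₀ = (14.4×3.73 + 1.53×216)/(15.93) = 384.2/15.93 = 24.12 mg/L.
Initial deficit D₀ = C_s − DO₀ = 8.43 − 7.298 = 1.132 mg/L.
t_c = (1/0.9050) ln[(1.28/0.375)(1 − 1.132×0.9050/(0.375×24.12))] = 1.105 × ln(3.027) = 1.224 d.
D_c = (0.375/1.28) × 24.12 × e^(−0.375×1.224) = 0.2930 × 24.12 × 0.6320 = 4.465 mg/L.
Minimum DO = 8.43 − 4.465 = 3.965 mg/L.

t_c ≈ 1.22 d; minimum DO ≈ 3.96 mg/L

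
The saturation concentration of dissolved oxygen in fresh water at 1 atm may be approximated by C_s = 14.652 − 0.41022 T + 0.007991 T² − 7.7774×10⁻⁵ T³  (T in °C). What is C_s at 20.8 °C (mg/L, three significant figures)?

C_s ≈ 8.88 mg/L

C_s = 14.652 − 0.41022×20.8 + 0.007991×20.8² − 7.7774×10⁻⁵×20.8³ = 8.877 mg/L.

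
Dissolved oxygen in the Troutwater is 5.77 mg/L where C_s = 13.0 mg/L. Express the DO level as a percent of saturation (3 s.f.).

44.4 % saturation

% saturation = C/C_s × 100 = 5.77/13.0 × 100 = 44.4 %.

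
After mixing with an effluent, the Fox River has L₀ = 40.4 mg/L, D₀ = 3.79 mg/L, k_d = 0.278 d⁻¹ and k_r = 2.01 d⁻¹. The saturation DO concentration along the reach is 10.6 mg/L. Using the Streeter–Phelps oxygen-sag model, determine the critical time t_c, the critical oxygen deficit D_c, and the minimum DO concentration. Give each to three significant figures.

With k_r/k_d = 7.230 and 1 − D₀(k_r−k_d)/(k_d L₀) = 0.4155,
t_c = ln(7.230 × 0.4155) / (2.01 − 0.278) = ln(3.004) / 1.732 = 1.100/1.732 = 0.6351 d.
D_c = (k_d/k_r) L₀ e^(−k_d t_c) = (0.278/2.01) × 40.4 × e^(−0.278×0.6351) = 0.1383 × 40.4 × 0.8381 = 4.683 mg/L.
Minimum DO = C_s − D_c = 10.6 − 4.683 = 5.917 mg/L.

t_c ≈ 0.635 d; D_c ≈ 4.68 mg/L; min DO ≈ 5.92 mg/L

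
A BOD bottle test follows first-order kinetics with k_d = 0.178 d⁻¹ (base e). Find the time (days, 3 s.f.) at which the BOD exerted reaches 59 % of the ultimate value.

y/L₀ = 1 − e^(−k_d t) = 0.59 ⇒ e^(−k_d t) = 0.410
t = −ln(0.410) / 0.178 = 0.8916 / 0.178 = 5.009 d.

t ≈ 5.01 d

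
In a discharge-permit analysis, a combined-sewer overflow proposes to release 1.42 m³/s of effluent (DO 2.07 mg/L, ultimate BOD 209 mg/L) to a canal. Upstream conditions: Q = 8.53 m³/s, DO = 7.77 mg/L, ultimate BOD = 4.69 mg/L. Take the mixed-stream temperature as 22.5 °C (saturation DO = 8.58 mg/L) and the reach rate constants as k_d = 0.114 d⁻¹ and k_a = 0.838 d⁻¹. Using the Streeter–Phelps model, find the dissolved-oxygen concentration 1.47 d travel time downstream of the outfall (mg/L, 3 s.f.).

DO ≈ 5.15 mg/L

Mixed DO = (8.53×7.77 + 1.42×2.07)/(8.53+1.42) = 69.22/9.950 = 6.957 mg/L.
Mixed L₀ = (8.53×4.69 + 1.42×209)/(9.950) = 336.8/9.950 = 33.85 mg/L.
Initial deficit D₀ = C_s − DO₀ = 8.58 − 6.957 = 1.623 mg/L.
D(1.47) = [0.114×33.85/(0.838−0.114)](e^(−0.114×1.47) − e^(−0.838×1.47)) + 1.623 e^(−0.838×1.47)
= 5.330 × (0.8457 − 0.2917) + 1.623 × 0.2917 = 3.426 mg/L.
DO = 8.58 − 3.426 = 5.154 mg/L.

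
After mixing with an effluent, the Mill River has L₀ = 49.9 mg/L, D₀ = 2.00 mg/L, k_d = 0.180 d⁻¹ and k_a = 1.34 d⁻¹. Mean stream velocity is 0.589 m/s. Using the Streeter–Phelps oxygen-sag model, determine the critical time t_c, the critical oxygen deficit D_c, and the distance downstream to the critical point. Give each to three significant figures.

t_c ≈ 1.47 d; D_c ≈ 5.14 mg/L; x_c ≈ 75.0 km

At the critical point dD/dt = 0, so k_d L₀ e^(−k_d t) = k_a D. Substituting D(t) from the Streeter–Phelps equation and solving for t gives
t_c = ln[(k_a/k_d)(1 − D₀(k_a−k_d)/(k_d L₀))] / (k_a−k_d).
Here k_a−k_d = 1.160 d⁻¹ and 1 − D₀(k_a−k_d)/(k_d L₀) = 1 − 2.00×1.160/(0.180×49.9) = 0.7417, so
t_c = ln(7.444 × 0.7417) / 1.160 = 1.709 / 1.160 = 1.473 d.
L(t_c) = L₀ e^(−k_d t_c) = 49.9 × 0.7671 = 38.28 mg/L, and at the critical point k_a D_c = k_d L, so D_c = (0.180/1.34) × 38.28 = 5.142 mg/L.
x_c = v t_c = 0.589 m/s × 1.473 d × 86400 s/d = 74960 m ≈ 75.0 km.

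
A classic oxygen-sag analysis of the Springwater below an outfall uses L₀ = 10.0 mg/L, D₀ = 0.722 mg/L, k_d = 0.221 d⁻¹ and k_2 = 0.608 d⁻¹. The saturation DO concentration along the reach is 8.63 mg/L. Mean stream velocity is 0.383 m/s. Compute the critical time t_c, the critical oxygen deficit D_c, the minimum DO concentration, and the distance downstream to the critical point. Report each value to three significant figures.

t_c = [1/(k_2−k_d)] ln[(k_2/k_d)(1 − D₀(k_2−k_d)/(k_d L₀))]
= [1/(0.608−0.221)] ln[(0.608/0.221)(1 − 0.722×0.3870/(0.221×10.0))]
= (1/0.3870) ln[2.751 × 0.8736] = 2.584 × ln(2.403) = 2.584 × 0.8768 = 2.266 d.
D_c = (k_d/k_2) L₀ e^(−k_d t_c) = (0.221/0.608) × 10.0 × e^(−0.221×2.266) = 0.3635 × 10.0 × 0.6061 = 2.203 mg/L.
Minimum DO = C_s − D_c = 8.63 − 2.203 = 6.427 mg/L.
x_c = v t_c = 0.383 m/s × 2.266 d × 86400 s/d = 74980 m ≈ 75.0 km.

t_c ≈ 2.27 d; D_c ≈ 2.20 mg/L; min DO ≈ 6.43 mg/L; x_c ≈ 75.0 km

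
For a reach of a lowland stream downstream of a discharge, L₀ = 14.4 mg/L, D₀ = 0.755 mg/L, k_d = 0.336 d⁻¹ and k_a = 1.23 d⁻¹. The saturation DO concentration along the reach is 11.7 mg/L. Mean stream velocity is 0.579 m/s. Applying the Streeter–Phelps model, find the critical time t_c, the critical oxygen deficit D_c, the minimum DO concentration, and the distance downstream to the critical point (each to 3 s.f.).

t_c ≈ 1.28 d; D_c ≈ 2.56 mg/L; min DO ≈ 9.14 mg/L; x_c ≈ 64.2 km

With k_a/k_d = 3.661 and 1 − D₀(k_a−k_d)/(k_d L₀) = 0.8605,
t_c = ln(3.661 × 0.8605) / (1.23 − 0.336) = ln(3.150) / 0.8940 = 1.147/0.8940 = 1.283 d.
L(t_c) = L₀ e^(−k_d t_c) = 14.4 × 0.6497 = 9.356 mg/L, and at the critical point k_a D_c = k_d L, so D_c = (0.336/1.23) × 9.356 = 2.556 mg/L.
Minimum DO = C_s − D_c = 11.7 − 2.556 = 9.144 mg/L.
x_c = v t_c = 0.579 m/s × 1.283 d × 86400 s/d = 64210 m ≈ 64.2 km.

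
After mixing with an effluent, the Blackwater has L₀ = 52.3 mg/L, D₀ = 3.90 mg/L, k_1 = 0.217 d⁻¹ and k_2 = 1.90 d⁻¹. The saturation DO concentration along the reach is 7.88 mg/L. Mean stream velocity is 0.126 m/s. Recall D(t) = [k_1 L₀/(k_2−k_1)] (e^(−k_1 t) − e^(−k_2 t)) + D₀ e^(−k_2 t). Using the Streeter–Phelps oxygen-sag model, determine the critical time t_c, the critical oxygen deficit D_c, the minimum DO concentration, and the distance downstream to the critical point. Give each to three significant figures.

t_c = [1/(k_2−k_1)] ln[(k_2/k_1)(1 − D₀(k_2−k_1)/(k_1 L₀))]
= [1/(1.90−0.217)] ln[(1.90/0.217)(1 − 3.90×1.683/(0.217×52.3))]
= (1/1.683) ln[8.756 × 0.4217] = 0.5942 × ln(3.692) = 0.5942 × 1.306 = 0.7761 d.
L(t_c) = L₀ e^(−k_1 t_c) = 52.3 × 0.8450 = 44.19 mg/L, and at the critical point k_2 D_c = k_1 L, so D_c = (0.217/1.90) × 44.19 = 5.047 mg/L.
Minimum DO = C_s − D_c = 7.88 − 5.047 = 2.833 mg/L.
x_c = v t_c = 0.126 m/s × 0.7761 d × 86400 s/d = 8449 m ≈ 8.45 km.

t_c ≈ 0.776 d; D_c ≈ 5.05 mg/L; min DO ≈ 2.83 mg/L; x_c ≈ 8.45 km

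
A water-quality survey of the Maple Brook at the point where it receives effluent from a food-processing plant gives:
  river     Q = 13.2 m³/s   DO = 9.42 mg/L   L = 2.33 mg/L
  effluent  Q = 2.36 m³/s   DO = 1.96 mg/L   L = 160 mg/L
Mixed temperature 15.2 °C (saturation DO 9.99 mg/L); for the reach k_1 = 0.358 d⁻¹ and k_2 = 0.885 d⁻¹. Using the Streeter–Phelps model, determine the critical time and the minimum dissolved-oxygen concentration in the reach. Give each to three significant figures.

t_c ≈ 1.53 d; minimum DO ≈ 3.84 mg/L

Mixed DO = (13.2×9.42 + 2.36×1.96)/(13.2+2.36) = 129.0/15.56 = 8.289 mg/L.
Mixed L₀ = (13.2×2.33 + 2.36×160)/(15.56) = 408.4/15.56 = 26.24 mg/L.
Initial deficit D₀ = C_s − DO₀ = 9.99 − 8.289 = 1.701 mg/L.
t_c = (1/0.5270) ln[(0.885/0.358)(1 − 1.701×0.5270/(0.358×26.24))] = 1.898 × ln(2.236) = 1.527 d.
D_c = (0.358/0.885) × 26.24 × e^(−0.358×1.527) = 0.4045 × 26.24 × 0.5789 = 6.145 mg/L.
Minimum DO = 9.99 − 6.145 = 3.845 mg/L.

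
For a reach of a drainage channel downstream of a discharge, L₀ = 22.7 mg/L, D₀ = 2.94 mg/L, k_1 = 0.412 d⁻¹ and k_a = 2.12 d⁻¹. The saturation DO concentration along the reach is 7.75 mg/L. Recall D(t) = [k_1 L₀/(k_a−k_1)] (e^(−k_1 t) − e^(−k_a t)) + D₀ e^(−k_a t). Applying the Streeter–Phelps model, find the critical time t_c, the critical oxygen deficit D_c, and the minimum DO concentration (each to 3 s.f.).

With k_a/k_1 = 5.146 and 1 − D₀(k_a−k_1)/(k_1 L₀) = 0.4631,
t_c = ln(5.146 × 0.4631) / (2.12 − 0.412) = ln(2.383) / 1.708 = 0.8683/1.708 = 0.5084 d.
L(t_c) = L₀ e^(−k_1 t_c) = 22.7 × 0.8110 = 18.41 mg/L, and at the critical point k_a D_c = k_1 L, so D_c = (0.412/2.12) × 18.41 = 3.578 mg/L.
Minimum DO = C_s − D_c = 7.75 − 3.578 = 4.172 mg/L.

t_c ≈ 0.508 d; D_c ≈ 3.58 mg/L; min DO ≈ 4.17 mg/L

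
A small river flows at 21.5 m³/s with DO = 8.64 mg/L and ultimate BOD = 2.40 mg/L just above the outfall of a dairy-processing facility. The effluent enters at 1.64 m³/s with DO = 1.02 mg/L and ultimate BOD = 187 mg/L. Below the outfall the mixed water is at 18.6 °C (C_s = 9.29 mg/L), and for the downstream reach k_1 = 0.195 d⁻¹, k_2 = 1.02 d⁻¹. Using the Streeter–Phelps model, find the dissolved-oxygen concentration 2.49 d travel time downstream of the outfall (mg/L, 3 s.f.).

DO ≈ 7.23 mg/L

Mixed DO = (21.5×8.64 + 1.64×1.02)/(21.5+1.64) = 187.4/23.14 = 8.100 mg/L.
Mixed L₀ = (21.5×2.40 + 1.64×187)/(23.14) = 358.3/23.14 = 15.48 mg/L.
Initial deficit D₀ = C_s − DO₀ = 9.29 − 8.100 = 1.190 mg/L.
D(2.49) = [0.195×15.48/(1.02−0.195)](e^(−0.195×2.49) − e^(−1.02×2.49)) + 1.190 e^(−1.02×2.49)
= 3.660 × (0.6154 − 0.07888) + 1.190 × 0.07888 = 2.057 mg/L.
DO = 9.29 − 2.057 = 7.233 mg/L.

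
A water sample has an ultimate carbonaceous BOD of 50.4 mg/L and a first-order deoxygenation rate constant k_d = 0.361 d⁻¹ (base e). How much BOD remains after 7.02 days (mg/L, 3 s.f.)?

L ≈ 4.00 mg/L

L_t = L₀ e^(−k_d t) = 50.4 × e^(−0.361×7.02) = 50.4 × 0.07932 = 3.998 mg/L.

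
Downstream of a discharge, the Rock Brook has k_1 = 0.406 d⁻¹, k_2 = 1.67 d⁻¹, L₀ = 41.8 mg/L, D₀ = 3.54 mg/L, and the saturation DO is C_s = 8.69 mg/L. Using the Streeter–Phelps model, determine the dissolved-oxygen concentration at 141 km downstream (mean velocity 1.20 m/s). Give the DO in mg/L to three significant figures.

DO ≈ 1.98 mg/L

Travel time t = x/v = 141 km / (1.20 m/s) = 141000 m / 1.20 m/s = 117500 s = 1.360 d.
k_1 L₀/(k_2−k_1) = 0.406×41.8/(1.67−0.406) = 16.97/1.264 = 13.43 mg/L.
e^(−k_1 t) = e^(−0.406×1.360) = 0.5757; e^(−k_2 t) = e^(−1.67×1.360) = 0.1032.
D = 13.43 × (0.5757 − 0.1032) + 3.54 × 0.1032 = 6.344 + 0.3653 = 6.709 mg/L.
DO = C_s − D = 8.69 − 6.709 = 1.981 mg/L.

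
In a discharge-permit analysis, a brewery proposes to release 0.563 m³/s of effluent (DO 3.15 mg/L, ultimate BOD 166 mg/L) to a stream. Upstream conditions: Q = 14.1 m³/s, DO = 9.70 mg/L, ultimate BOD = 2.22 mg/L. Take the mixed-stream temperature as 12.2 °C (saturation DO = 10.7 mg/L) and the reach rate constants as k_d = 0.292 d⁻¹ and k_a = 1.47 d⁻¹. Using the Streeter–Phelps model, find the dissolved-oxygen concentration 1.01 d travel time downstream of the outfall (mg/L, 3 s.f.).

Mixed DO = (14.1×9.70 + 0.563×3.15)/(14.1+0.563) = 138.5/14.66 = 9.449 mg/L.
Mixed L₀ = (14.1×2.22 + 0.563×166)/(14.66) = 124.8/14.66 = 8.508 mg/L.
Initial deficit D₀ = C_s − DO₀ = 10.7 − 9.449 = 1.251 mg/L.
D(1.01) = [0.292×8.508/(1.47−0.292)](e^(−0.292×1.01) − e^(−1.47×1.01)) + 1.251 e^(−1.47×1.01)
= 2.109 × (0.7446 − 0.2266) + 1.251 × 0.2266 = 1.376 mg/L.
DO = 10.7 − 1.376 = 9.324 mg/L.

DO ≈ 9.32 mg/L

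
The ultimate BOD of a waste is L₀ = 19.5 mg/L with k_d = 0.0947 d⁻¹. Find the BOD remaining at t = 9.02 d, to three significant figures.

L_t = L₀ e^(−k_d t) = 19.5 × e^(−0.0947×9.02) = 19.5 × 0.4256 = 8.300 mg/L.

L ≈ 8.30 mg/L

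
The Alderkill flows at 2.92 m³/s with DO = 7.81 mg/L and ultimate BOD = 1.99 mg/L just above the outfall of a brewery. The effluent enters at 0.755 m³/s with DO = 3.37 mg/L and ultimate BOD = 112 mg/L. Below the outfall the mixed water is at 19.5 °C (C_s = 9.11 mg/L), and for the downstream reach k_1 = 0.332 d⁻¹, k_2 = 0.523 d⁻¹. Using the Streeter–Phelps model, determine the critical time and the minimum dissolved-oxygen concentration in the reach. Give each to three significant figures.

Mixed DO = (2.92×7.81 + 0.755×3.37)/(2.92+0.755) = 25.35/3.675 = 6.898 mg/L.
Mixed L₀ = (2.92×1.99 + 0.755×112)/(3.675) = 90.37/3.675 = 24.59 mg/L.
Initial deficit D₀ = C_s − DO₀ = 9.11 − 6.898 = 2.212 mg/L.
t_c = (1/0.1910) ln[(0.523/0.332)(1 − 2.212×0.1910/(0.332×24.59))] = 5.236 × ln(1.494) = 2.101 d.
D_c = (0.332/0.523) × 24.59 × e^(−0.332×2.101) = 0.6348 × 24.59 × 0.4978 = 7.771 mg/L.
Minimum DO = 9.11 − 7.771 = 1.339 mg/L.

t_c ≈ 2.10 d; minimum DO ≈ 1.34 mg/L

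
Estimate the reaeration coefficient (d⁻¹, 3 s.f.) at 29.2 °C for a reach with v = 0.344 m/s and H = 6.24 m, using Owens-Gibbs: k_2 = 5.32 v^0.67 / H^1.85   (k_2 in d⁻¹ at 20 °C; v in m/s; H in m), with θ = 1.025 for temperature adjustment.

k_2(20) = 5.32 × 0.344^0.67 / 6.24^1.85 = 5.32 × 0.4892 / 29.59 = 0.08797 d⁻¹.
k_2(29.2) = 0.08797 × 1.025^(29.2−20) = 0.08797 × 1.255 = 0.1104 d⁻¹.

k_2 ≈ 0.110 d⁻¹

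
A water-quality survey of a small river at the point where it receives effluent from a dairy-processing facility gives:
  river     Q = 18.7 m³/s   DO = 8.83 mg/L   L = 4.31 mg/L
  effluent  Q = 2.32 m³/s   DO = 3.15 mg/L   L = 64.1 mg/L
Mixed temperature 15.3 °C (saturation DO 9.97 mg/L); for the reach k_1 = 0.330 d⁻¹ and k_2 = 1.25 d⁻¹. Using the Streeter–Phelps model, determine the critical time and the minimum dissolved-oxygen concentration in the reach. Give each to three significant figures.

Mixed DO = (18.7×8.83 + 2.32×3.15)/(18.7+2.32) = 172.4/21.02 = 8.203 mg/L.
Mixed L₀ = (18.7×4.31 + 2.32×64.1)/(21.02) = 229.3/21.02 = 10.91 mg/L.
Initial deficit D₀ = C_s − DO₀ = 9.97 − 8.203 = 1.767 mg/L.
t_c = (1/0.9200) ln[(1.25/0.330)(1 − 1.767×0.9200/(0.330×10.91))] = 1.087 × ln(2.077) = 0.7947 d.
D_c = (0.330/1.25) × 10.91 × e^(−0.330×0.7947) = 0.2640 × 10.91 × 0.7693 = 2.216 mg/L.
Minimum DO = 9.97 − 2.216 = 7.754 mg/L.

t_c ≈ 0.795 d; minimum DO ≈ 7.75 mg/L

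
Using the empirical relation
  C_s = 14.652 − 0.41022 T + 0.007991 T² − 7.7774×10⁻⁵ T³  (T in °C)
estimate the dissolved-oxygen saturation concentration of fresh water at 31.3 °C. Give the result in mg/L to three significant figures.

C_s = 14.652 − 0.41022×31.3 + 0.007991×31.3² − 7.7774×10⁻⁵×31.3³ = 7.256 mg/L.

C_s ≈ 7.26 mg/L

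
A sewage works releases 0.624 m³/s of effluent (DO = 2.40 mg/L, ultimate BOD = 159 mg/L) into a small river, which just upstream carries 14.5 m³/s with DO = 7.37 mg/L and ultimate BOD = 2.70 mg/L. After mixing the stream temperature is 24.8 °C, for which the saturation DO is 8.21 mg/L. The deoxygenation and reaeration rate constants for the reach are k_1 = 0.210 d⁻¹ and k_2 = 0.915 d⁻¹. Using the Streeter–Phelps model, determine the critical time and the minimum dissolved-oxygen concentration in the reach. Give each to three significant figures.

t_c ≈ 1.40 d; minimum DO ≈ 6.65 mg/L

Mixed DO = (14.5×7.37 + 0.624×2.40)/(14.5+0.624) = 108.4/15.12 = 7.165 mg/L.
Mixed L₀ = (14.5×2.70 + 0.624×159)/(15.12) = 138.4/15.12 = 9.149 mg/L.
Initial deficit D₀ = C_s − DO₀ = 8.21 − 7.165 = 1.045 mg/L.
t_c = (1/0.7050) ln[(0.915/0.210)(1 − 1.045×0.7050/(0.210×9.149))] = 1.418 × ln(2.686) = 1.402 d.
D_c = (0.210/0.915) × 9.149 × e^(−0.210×1.402) = 0.2295 × 9.149 × 0.7450 = 1.564 mg/L.
Minimum DO = 8.21 − 1.564 = 6.646 mg/L.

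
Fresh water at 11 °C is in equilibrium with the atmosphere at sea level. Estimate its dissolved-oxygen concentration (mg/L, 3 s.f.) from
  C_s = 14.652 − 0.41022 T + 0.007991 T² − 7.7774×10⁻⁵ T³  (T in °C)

C_s ≈ 11.0 mg/L

C_s = 14.652 − 0.41022×11 + 0.007991×11² − 7.7774×10⁻⁵×11³ = 11.00 mg/L.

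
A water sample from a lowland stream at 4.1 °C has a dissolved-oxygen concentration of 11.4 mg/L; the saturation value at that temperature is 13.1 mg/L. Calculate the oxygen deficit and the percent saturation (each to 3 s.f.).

D ≈ 1.70 mg/L; 87.0 % saturation

D = C_s − C = 13.1 − 11.4 = 1.70 mg/L.
% saturation = 11.4/13.1 × 100 = 87.0 %.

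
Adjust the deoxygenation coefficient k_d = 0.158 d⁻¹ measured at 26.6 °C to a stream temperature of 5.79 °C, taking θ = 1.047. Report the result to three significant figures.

k_d(T₂) = k_d(T₁) · θ^(T₂−T₁) = 0.158 × 1.047^(5.79−26.6)
= 0.158 × 1.047^-20.8 = 0.158 × 0.3845 = 0.06075 d⁻¹.

k_d ≈ 0.0608 d⁻¹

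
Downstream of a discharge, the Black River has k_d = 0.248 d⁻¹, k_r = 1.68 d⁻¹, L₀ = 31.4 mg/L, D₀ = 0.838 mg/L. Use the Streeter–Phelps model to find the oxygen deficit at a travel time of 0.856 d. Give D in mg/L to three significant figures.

k_d L₀/(k_r−k_d) = 0.248×31.4/(1.68−0.248) = 7.787/1.432 = 5.438 mg/L.
e^(−k_d t) = e^(−0.248×0.8560) = 0.8087; e^(−k_r t) = e^(−1.68×0.8560) = 0.2374.
D = 5.438 × (0.8087 − 0.2374) + 0.838 × 0.2374 = 3.107 + 0.1989 = 3.306 mg/L.

D ≈ 3.31 mg/L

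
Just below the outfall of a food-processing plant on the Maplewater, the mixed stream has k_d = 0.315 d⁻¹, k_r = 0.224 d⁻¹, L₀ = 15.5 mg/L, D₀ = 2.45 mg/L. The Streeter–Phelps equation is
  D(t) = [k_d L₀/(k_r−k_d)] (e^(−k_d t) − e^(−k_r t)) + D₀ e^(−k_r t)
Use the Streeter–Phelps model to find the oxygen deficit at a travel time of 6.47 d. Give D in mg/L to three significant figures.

k_d L₀/(k_r−k_d) = 0.315×15.5/(0.224−0.315) = 4.883/-0.09100 = -53.65 mg/L.
e^(−k_d t) = e^(−0.315×6.470) = 0.1303; e^(−k_r t) = e^(−0.224×6.470) = 0.2347.
D = -53.65 × (0.1303 − 0.2347) + 2.45 × 0.2347 = 5.605 + 0.5751 = 6.180 mg/L.

D ≈ 6.18 mg/L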